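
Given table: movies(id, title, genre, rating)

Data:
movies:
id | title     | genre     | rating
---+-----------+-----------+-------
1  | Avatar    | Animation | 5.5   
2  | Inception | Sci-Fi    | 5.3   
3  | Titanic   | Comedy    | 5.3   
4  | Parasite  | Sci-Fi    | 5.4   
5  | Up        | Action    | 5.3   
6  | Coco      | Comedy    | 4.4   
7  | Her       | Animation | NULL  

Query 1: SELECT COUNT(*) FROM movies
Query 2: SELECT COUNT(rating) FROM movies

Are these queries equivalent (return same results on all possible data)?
No, not equivalent

Query 1 returns: [(7,)]
Query 2 returns: [(6,)]

Reason: COUNT(*) includes NULLs, COUNT(column) excludes them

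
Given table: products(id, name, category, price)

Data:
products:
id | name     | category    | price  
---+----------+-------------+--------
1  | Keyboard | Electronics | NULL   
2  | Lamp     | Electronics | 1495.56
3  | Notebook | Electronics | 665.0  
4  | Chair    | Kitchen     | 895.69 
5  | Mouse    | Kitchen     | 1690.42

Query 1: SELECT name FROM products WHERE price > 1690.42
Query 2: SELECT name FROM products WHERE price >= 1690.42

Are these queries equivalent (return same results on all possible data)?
No, not equivalent

Query 1 returns: []
Query 2 returns: [('Mouse',)]

Reason: > vs >= gives different results when price = 1690.42 exists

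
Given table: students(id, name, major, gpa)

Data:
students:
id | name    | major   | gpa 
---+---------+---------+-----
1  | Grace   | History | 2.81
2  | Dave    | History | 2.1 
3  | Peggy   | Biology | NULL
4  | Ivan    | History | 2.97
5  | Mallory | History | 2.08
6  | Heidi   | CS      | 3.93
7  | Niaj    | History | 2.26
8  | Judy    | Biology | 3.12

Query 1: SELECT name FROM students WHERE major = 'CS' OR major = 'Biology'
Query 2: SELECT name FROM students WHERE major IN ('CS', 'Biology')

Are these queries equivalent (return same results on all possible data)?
Yes, equivalent

Both queries return: [('Heidi',), ('Judy',), ('Peggy',)]

Reason: OR vs IN are equivalent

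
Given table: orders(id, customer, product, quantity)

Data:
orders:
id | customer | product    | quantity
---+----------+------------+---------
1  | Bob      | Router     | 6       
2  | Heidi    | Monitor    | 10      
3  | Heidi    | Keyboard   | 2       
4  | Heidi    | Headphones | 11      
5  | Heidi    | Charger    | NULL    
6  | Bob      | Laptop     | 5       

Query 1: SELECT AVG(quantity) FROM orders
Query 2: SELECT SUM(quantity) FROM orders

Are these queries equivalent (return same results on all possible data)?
No, not equivalent

Query 1 returns: [(6.8,)]
Query 2 returns: [(34,)]

Reason: AVG vs SUM give different aggregate values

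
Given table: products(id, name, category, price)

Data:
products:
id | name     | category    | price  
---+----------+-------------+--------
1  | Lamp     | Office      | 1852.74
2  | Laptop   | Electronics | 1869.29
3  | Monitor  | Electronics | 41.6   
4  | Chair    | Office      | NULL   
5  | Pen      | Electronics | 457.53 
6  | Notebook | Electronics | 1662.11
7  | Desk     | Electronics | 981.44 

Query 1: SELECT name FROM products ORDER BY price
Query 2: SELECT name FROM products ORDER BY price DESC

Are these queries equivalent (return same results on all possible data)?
No, not equivalent

Query 1 returns: [('Chair',), ('Monitor',), ('Pen',), ('Desk',), ('Notebook',), ('Lamp',), ('Laptop',)]
Query 2 returns: [('Laptop',), ('Lamp',), ('Notebook',), ('Desk',), ('Pen',), ('Monitor',), ('Chair',)]

Reason: ASC vs DESC gives opposite ordering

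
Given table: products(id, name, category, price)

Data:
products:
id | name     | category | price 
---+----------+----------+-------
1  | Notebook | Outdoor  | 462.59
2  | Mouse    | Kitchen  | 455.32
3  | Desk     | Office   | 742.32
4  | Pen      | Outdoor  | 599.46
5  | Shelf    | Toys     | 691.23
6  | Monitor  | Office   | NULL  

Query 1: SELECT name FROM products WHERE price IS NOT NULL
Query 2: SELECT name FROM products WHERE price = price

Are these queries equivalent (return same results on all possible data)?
Yes, equivalent

Both queries return: [('Desk',), ('Mouse',), ('Notebook',), ('Pen',), ('Shelf',)]

Reason: IS NOT NULL vs self-equality (both exclude NULLs)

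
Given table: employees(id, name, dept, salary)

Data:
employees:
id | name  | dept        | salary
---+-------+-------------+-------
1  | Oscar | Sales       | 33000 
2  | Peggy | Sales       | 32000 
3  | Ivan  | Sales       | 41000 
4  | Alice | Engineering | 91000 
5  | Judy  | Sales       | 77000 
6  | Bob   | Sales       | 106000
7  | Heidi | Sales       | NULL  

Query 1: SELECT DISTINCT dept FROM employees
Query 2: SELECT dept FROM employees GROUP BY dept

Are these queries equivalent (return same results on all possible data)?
Yes, equivalent

Both queries return: [('Engineering',), ('Sales',)]

Reason: Both get unique depts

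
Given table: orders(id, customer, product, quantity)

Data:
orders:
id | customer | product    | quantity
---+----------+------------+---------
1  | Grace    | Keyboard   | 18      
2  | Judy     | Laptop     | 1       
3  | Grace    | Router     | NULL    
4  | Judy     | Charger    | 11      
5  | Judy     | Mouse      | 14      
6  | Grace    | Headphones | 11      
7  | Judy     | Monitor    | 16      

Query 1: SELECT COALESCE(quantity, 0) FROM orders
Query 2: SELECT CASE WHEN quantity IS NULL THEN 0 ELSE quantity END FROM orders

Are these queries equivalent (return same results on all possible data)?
Yes, equivalent

Both queries return: [(0,), (1,), (11,), (11,), (14,), (16,), (18,)]

Reason: COALESCE vs CASE for NULL handling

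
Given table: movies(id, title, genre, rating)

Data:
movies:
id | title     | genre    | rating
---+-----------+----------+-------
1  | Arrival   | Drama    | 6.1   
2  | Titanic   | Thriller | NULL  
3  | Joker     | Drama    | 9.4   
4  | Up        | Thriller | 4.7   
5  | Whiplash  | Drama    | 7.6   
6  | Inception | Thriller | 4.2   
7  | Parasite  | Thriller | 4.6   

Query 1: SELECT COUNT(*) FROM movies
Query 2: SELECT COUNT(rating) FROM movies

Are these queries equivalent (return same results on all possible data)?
No, not equivalent

Query 1 returns: [(7,)]
Query 2 returns: [(6,)]

Reason: COUNT(*) includes NULLs, COUNT(column) excludes them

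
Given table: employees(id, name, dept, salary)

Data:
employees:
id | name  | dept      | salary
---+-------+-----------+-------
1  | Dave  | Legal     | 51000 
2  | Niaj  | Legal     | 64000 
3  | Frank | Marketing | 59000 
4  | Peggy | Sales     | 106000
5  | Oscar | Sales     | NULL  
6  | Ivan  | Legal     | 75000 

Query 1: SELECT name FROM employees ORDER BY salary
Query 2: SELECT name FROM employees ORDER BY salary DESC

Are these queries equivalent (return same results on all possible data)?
No, not equivalent

Query 1 returns: [('Oscar',), ('Dave',), ('Frank',), ('Niaj',), ('Ivan',), ('Peggy',)]
Query 2 returns: [('Peggy',), ('Ivan',), ('Niaj',), ('Frank',), ('Dave',), ('Oscar',)]

Reason: ASC vs DESC gives opposite ordering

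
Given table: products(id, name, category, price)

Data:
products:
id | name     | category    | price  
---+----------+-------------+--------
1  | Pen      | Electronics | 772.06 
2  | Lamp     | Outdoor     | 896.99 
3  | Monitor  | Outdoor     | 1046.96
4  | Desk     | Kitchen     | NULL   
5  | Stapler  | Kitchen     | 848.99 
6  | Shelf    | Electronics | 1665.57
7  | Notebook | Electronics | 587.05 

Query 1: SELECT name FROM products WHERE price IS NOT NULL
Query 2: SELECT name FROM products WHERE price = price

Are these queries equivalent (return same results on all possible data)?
Yes, equivalent

Both queries return: [('Lamp',), ('Monitor',), ('Notebook',), ('Pen',), ('Shelf',), ('Stapler',)]

Reason: IS NOT NULL vs self-equality (both exclude NULLs)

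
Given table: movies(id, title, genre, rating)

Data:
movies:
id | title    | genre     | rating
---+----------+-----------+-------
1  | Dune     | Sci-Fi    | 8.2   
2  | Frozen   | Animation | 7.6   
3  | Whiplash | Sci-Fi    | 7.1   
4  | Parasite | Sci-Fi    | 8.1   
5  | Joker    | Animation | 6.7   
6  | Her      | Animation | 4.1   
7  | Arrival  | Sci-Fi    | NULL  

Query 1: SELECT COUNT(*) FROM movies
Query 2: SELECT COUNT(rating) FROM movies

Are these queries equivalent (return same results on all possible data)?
No, not equivalent

Query 1 returns: [(7,)]
Query 2 returns: [(6,)]

Reason: COUNT(*) includes NULLs, COUNT(column) excludes them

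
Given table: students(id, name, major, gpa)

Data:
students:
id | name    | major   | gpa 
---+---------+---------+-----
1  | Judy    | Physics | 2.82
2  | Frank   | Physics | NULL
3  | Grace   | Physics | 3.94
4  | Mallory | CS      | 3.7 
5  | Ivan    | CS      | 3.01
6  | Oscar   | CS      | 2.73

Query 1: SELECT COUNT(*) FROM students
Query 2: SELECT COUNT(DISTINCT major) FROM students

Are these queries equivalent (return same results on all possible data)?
No, not equivalent

Query 1 returns: [(6,)]
Query 2 returns: [(2,)]

Reason: COUNT(*) counts rows, COUNT(DISTINCT major) counts unique majors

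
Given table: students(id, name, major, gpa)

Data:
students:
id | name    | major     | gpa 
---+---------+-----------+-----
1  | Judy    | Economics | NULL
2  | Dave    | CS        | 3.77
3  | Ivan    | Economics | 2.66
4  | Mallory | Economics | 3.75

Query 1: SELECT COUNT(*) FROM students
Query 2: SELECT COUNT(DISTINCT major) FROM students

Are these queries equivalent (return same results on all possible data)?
No, not equivalent

Query 1 returns: [(4,)]
Query 2 returns: [(2,)]

Reason: COUNT(*) counts rows, COUNT(DISTINCT major) counts unique majors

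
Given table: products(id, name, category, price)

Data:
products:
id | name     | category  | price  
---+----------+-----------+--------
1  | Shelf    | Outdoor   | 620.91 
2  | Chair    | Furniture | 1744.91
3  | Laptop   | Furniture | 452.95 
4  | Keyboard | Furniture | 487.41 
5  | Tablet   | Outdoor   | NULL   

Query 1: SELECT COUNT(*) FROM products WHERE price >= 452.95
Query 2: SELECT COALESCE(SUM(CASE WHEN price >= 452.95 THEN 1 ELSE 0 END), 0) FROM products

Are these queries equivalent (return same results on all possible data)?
Yes, equivalent

Both queries return: [(4,)]

Reason: COUNT with WHERE vs conditional SUM (COALESCE handles empty-table NULL)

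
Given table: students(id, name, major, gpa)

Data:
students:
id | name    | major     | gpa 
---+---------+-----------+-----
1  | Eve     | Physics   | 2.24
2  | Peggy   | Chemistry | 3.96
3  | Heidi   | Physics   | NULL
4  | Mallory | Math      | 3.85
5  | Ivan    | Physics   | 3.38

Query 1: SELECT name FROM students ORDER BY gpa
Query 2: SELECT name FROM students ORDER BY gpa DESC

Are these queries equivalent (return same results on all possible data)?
No, not equivalent

Query 1 returns: [('Heidi',), ('Eve',), ('Ivan',), ('Mallory',), ('Peggy',)]
Query 2 returns: [('Peggy',), ('Mallory',), ('Ivan',), ('Eve',), ('Heidi',)]

Reason: ASC vs DESC gives opposite ordering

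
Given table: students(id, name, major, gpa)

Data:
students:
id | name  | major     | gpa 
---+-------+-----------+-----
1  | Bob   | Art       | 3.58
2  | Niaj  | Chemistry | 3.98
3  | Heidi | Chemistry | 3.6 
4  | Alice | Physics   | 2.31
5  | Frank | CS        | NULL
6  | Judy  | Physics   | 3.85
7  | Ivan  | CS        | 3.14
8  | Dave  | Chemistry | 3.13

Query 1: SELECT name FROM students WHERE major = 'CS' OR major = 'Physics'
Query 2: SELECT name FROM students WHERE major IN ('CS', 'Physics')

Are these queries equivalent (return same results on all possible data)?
Yes, equivalent

Both queries return: [('Alice',), ('Frank',), ('Ivan',), ('Judy',)]

Reason: OR vs IN are equivalent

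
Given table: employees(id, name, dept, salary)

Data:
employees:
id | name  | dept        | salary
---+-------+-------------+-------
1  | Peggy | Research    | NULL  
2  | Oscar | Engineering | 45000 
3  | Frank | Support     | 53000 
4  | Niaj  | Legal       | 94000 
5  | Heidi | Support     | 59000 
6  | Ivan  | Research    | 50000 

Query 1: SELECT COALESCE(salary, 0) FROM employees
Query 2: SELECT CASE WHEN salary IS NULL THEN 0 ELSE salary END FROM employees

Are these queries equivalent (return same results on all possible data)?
Yes, equivalent

Both queries return: [(0,), (45000,), (50000,), (53000,), (59000,), (94000,)]

Reason: COALESCE vs CASE for NULL handling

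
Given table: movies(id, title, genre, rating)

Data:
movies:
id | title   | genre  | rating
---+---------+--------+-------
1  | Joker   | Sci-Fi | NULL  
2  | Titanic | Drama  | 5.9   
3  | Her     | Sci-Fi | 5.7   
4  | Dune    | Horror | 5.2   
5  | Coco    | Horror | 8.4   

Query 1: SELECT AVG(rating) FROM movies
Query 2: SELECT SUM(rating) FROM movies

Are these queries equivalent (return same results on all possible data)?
No, not equivalent

Query 1 returns: [(6.300000000000001,)]
Query 2 returns: [(25.200000000000003,)]

Reason: AVG vs SUM give different aggregate values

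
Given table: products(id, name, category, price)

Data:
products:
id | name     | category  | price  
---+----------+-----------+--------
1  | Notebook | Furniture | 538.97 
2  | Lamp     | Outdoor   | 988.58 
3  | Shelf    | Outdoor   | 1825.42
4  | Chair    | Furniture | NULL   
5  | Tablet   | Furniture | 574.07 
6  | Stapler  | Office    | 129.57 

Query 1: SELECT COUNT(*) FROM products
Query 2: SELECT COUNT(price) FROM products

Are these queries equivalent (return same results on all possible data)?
No, not equivalent

Query 1 returns: [(6,)]
Query 2 returns: [(5,)]

Reason: COUNT(*) includes NULLs, COUNT(column) excludes them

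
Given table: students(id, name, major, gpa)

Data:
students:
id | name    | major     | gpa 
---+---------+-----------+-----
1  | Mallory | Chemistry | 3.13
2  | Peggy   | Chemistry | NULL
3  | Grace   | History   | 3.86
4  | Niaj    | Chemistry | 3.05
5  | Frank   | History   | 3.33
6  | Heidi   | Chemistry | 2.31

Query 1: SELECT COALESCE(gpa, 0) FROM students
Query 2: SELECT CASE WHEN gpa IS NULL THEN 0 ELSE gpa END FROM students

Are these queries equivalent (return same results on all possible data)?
Yes, equivalent

Both queries return: [(0,), (2.31,), (3.05,), (3.13,), (3.33,), (3.86,)]

Reason: COALESCE vs CASE for NULL handling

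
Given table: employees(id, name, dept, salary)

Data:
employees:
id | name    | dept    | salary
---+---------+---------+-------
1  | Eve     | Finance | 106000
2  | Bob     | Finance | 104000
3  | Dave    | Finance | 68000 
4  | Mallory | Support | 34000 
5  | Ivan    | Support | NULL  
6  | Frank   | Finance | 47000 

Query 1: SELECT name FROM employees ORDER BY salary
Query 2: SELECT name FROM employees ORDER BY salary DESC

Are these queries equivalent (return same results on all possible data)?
No, not equivalent

Query 1 returns: [('Ivan',), ('Mallory',), ('Frank',), ('Dave',), ('Bob',), ('Eve',)]
Query 2 returns: [('Eve',), ('Bob',), ('Dave',), ('Frank',), ('Mallory',), ('Ivan',)]

Reason: ASC vs DESC gives opposite ordering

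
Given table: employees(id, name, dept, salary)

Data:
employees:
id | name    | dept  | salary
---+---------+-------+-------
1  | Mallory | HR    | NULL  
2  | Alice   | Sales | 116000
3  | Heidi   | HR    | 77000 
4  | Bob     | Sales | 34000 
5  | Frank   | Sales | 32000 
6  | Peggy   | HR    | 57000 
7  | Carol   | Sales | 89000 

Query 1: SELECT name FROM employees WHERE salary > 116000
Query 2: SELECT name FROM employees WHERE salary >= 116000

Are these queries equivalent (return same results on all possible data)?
No, not equivalent

Query 1 returns: []
Query 2 returns: [('Alice',)]

Reason: > vs >= gives different results when salary = 116000 exists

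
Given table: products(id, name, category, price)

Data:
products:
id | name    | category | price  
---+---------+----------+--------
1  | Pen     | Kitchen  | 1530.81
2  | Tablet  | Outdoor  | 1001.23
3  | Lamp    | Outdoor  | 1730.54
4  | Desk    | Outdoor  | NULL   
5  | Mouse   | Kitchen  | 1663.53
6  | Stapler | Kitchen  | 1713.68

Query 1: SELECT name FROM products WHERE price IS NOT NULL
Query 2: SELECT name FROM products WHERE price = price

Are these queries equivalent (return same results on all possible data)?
Yes, equivalent

Both queries return: [('Lamp',), ('Mouse',), ('Pen',), ('Stapler',), ('Tablet',)]

Reason: IS NOT NULL vs self-equality (both exclude NULLs)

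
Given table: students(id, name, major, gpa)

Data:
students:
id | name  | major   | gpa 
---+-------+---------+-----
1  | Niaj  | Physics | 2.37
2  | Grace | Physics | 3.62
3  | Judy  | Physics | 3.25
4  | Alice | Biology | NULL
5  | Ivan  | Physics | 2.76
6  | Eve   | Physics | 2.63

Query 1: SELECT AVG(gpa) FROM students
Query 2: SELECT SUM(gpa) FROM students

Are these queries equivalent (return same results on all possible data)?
No, not equivalent

Query 1 returns: [(2.9259999999999997,)]
Query 2 returns: [(14.629999999999999,)]

Reason: AVG vs SUM give different aggregate values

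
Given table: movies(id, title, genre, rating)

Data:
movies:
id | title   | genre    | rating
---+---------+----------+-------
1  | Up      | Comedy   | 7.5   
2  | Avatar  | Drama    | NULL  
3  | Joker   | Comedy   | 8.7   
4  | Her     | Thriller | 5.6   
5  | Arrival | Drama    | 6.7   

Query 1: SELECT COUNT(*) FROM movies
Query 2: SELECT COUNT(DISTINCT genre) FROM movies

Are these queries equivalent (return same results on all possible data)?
No, not equivalent

Query 1 returns: [(5,)]
Query 2 returns: [(3,)]

Reason: COUNT(*) counts rows, COUNT(DISTINCT genre) counts unique genres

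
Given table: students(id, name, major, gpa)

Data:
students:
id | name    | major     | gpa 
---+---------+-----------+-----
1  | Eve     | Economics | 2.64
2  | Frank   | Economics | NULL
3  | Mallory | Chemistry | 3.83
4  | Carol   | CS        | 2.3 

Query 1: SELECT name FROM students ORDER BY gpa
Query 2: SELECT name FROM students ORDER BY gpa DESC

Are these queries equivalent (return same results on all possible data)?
No, not equivalent

Query 1 returns: [('Frank',), ('Carol',), ('Eve',), ('Mallory',)]
Query 2 returns: [('Mallory',), ('Eve',), ('Carol',), ('Frank',)]

Reason: ASC vs DESC gives opposite ordering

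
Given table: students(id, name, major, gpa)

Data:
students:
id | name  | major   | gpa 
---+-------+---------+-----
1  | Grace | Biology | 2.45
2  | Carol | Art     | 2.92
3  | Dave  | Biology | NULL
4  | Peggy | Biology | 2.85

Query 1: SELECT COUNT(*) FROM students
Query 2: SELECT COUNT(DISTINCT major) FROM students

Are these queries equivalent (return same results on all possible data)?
No, not equivalent

Query 1 returns: [(4,)]
Query 2 returns: [(2,)]

Reason: COUNT(*) counts rows, COUNT(DISTINCT major) counts unique majors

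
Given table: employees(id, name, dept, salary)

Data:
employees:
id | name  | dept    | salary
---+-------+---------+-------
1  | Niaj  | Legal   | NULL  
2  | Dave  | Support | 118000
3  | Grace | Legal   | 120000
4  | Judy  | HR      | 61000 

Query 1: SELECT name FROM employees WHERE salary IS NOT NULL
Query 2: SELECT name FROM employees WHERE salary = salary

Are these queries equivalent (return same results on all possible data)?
Yes, equivalent

Both queries return: [('Dave',), ('Grace',), ('Judy',)]

Reason: IS NOT NULL vs self-equality (both exclude NULLs)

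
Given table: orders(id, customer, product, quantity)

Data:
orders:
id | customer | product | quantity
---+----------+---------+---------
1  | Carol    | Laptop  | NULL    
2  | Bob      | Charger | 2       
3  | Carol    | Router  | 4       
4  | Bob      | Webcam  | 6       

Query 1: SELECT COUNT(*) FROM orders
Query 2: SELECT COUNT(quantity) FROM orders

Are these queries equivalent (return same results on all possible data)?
No, not equivalent

Query 1 returns: [(4,)]
Query 2 returns: [(3,)]

Reason: COUNT(*) includes NULLs, COUNT(column) excludes them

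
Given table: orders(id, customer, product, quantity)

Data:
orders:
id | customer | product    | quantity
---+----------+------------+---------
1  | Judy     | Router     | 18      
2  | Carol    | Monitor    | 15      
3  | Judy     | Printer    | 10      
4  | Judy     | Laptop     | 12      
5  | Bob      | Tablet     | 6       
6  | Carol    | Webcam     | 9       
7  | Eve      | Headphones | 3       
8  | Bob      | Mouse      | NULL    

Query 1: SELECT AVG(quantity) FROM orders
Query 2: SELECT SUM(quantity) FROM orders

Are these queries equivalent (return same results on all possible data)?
No, not equivalent

Query 1 returns: [(10.428571428571429,)]
Query 2 returns: [(73,)]

Reason: AVG vs SUM give different aggregate values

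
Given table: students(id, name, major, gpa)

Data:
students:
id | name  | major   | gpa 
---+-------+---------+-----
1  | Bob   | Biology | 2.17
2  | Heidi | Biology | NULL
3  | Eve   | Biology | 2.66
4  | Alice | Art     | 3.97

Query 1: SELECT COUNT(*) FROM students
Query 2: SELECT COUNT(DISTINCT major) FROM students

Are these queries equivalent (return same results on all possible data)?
No, not equivalent

Query 1 returns: [(4,)]
Query 2 returns: [(2,)]

Reason: COUNT(*) counts rows, COUNT(DISTINCT major) counts unique majors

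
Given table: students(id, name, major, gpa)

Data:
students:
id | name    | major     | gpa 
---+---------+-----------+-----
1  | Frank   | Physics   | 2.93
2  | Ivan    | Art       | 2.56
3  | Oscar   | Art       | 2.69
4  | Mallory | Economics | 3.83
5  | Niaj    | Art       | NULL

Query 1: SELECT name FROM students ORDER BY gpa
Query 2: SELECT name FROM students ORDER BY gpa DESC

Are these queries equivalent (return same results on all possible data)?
No, not equivalent

Query 1 returns: [('Niaj',), ('Ivan',), ('Oscar',), ('Frank',), ('Mallory',)]
Query 2 returns: [('Mallory',), ('Frank',), ('Oscar',), ('Ivan',), ('Niaj',)]

Reason: ASC vs DESC gives opposite ordering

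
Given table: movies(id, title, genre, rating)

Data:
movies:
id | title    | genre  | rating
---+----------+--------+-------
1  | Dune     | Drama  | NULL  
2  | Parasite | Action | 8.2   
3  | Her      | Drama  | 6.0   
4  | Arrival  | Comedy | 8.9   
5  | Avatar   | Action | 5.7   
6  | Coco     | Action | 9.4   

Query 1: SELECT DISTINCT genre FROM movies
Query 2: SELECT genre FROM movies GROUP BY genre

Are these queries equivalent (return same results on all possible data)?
Yes, equivalent

Both queries return: [('Action',), ('Comedy',), ('Drama',)]

Reason: Both get unique genres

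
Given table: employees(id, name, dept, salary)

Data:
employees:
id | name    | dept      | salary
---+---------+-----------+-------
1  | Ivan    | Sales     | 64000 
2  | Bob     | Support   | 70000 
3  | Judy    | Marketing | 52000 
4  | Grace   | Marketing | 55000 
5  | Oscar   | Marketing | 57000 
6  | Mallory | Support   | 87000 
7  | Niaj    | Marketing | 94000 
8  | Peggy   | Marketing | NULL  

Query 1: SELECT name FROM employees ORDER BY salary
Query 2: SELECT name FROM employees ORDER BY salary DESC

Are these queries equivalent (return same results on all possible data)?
No, not equivalent

Query 1 returns: [('Peggy',), ('Judy',), ('Grace',), ('Oscar',), ('Ivan',), ('Bob',), ('Mallory',), ('Niaj',)]
Query 2 returns: [('Niaj',), ('Mallory',), ('Bob',), ('Ivan',), ('Oscar',), ('Grace',), ('Judy',), ('Peggy',)]

Reason: ASC vs DESC gives opposite ordering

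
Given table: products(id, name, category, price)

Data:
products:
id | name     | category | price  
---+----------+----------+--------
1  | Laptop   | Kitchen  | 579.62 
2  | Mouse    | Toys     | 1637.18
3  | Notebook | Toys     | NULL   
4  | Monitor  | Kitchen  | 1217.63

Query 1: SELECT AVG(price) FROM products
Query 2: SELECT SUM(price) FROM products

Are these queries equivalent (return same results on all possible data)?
No, not equivalent

Query 1 returns: [(1144.8100000000002,)]
Query 2 returns: [(3434.4300000000003,)]

Reason: AVG vs SUM give different aggregate values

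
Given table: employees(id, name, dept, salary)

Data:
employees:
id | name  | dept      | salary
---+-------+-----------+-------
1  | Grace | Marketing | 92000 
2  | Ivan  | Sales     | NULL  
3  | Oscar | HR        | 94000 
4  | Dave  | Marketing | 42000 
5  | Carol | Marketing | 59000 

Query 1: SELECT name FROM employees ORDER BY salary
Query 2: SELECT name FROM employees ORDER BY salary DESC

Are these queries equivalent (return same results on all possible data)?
No, not equivalent

Query 1 returns: [('Ivan',), ('Dave',), ('Carol',), ('Grace',), ('Oscar',)]
Query 2 returns: [('Oscar',), ('Grace',), ('Carol',), ('Dave',), ('Ivan',)]

Reason: ASC vs DESC gives opposite ordering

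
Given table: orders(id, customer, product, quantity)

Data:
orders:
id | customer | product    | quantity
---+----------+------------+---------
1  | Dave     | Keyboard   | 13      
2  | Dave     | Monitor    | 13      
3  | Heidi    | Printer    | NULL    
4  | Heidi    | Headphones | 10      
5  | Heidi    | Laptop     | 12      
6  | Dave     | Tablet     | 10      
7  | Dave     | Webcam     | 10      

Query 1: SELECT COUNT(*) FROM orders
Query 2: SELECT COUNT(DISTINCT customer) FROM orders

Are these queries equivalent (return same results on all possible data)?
No, not equivalent

Query 1 returns: [(7,)]
Query 2 returns: [(2,)]

Reason: COUNT(*) counts rows, COUNT(DISTINCT customer) counts unique customers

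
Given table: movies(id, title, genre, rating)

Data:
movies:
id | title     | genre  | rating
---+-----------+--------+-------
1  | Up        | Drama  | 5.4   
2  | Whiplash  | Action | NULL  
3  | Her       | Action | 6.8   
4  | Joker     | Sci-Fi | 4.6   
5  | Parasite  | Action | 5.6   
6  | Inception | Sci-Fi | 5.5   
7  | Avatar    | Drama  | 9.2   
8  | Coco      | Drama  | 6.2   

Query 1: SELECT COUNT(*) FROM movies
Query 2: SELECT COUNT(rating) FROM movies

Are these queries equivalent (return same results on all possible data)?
No, not equivalent

Query 1 returns: [(8,)]
Query 2 returns: [(7,)]

Reason: COUNT(*) includes NULLs, COUNT(column) excludes them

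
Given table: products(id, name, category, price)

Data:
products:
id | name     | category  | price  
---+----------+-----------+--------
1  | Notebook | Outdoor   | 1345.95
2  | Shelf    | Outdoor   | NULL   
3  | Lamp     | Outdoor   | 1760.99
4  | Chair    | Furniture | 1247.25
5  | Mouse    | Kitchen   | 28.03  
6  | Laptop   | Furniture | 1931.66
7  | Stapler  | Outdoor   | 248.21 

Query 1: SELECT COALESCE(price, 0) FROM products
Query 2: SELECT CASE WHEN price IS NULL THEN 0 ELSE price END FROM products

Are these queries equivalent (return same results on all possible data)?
Yes, equivalent

Both queries return: [(0,), (28.03,), (248.21,), (1247.25,), (1345.95,), (1760.99,), (1931.66,)]

Reason: COALESCE vs CASE for NULL handling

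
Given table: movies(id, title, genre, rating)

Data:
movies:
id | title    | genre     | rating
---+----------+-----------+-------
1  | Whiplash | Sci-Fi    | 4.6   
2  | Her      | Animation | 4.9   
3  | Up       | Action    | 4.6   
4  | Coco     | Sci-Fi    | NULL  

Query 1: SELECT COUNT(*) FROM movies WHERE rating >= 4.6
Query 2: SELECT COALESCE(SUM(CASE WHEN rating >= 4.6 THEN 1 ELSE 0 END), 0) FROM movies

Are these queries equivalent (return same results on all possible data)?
Yes, equivalent

Both queries return: [(3,)]

Reason: COUNT with WHERE vs conditional SUM (COALESCE handles empty-table NULL)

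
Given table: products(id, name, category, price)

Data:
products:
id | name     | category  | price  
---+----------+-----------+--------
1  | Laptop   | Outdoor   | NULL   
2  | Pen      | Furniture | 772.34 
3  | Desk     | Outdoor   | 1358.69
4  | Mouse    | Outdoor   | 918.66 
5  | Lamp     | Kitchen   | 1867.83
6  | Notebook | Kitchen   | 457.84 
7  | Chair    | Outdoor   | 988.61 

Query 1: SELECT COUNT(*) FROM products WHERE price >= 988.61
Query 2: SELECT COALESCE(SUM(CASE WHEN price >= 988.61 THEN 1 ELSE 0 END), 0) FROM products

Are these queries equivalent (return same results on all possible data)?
Yes, equivalent

Both queries return: [(3,)]

Reason: COUNT with WHERE vs conditional SUM (COALESCE handles empty-table NULL)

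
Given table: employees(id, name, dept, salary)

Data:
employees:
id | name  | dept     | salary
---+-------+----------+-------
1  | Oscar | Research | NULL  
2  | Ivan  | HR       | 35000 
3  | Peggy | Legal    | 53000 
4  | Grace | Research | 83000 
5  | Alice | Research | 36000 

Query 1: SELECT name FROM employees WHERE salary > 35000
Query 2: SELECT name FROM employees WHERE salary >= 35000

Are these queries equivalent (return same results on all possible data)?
No, not equivalent

Query 1 returns: [('Peggy',), ('Grace',), ('Alice',)]
Query 2 returns: [('Ivan',), ('Peggy',), ('Grace',), ('Alice',)]

Reason: > vs >= gives different results when salary = 35000 exists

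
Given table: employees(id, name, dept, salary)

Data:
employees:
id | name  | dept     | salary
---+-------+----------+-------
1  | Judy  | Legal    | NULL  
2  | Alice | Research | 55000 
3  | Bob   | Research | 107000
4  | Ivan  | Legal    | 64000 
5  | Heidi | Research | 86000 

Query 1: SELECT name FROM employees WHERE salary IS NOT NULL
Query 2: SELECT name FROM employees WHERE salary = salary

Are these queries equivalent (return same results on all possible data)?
Yes, equivalent

Both queries return: [('Alice',), ('Bob',), ('Heidi',), ('Ivan',)]

Reason: IS NOT NULL vs self-equality (both exclude NULLs)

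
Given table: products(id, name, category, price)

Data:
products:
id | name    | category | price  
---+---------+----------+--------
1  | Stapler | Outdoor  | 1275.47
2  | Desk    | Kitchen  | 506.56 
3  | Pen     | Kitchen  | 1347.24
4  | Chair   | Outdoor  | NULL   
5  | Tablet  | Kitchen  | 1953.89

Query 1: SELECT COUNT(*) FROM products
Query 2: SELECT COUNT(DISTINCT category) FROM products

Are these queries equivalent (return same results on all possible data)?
No, not equivalent

Query 1 returns: [(5,)]
Query 2 returns: [(2,)]

Reason: COUNT(*) counts rows, COUNT(DISTINCT category) counts unique categorys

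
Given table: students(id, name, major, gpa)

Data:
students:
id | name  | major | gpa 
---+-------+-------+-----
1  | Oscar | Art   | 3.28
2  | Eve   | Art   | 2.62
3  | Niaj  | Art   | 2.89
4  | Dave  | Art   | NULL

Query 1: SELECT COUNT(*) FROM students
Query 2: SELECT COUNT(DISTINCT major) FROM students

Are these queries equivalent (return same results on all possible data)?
No, not equivalent

Query 1 returns: [(4,)]
Query 2 returns: [(1,)]

Reason: COUNT(*) counts rows, COUNT(DISTINCT major) counts unique majors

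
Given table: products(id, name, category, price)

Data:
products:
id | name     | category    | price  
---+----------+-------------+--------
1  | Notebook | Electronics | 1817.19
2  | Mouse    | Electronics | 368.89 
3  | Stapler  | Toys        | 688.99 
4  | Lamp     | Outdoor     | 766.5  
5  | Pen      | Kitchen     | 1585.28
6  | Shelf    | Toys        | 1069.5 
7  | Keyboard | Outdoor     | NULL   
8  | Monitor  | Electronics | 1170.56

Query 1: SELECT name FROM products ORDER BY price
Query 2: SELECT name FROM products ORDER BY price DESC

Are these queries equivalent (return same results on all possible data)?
No, not equivalent

Query 1 returns: [('Keyboard',), ('Mouse',), ('Stapler',), ('Lamp',), ('Shelf',), ('Monitor',), ('Pen',), ('Notebook',)]
Query 2 returns: [('Notebook',), ('Pen',), ('Monitor',), ('Shelf',), ('Lamp',), ('Stapler',), ('Mouse',), ('Keyboard',)]

Reason: ASC vs DESC gives opposite ordering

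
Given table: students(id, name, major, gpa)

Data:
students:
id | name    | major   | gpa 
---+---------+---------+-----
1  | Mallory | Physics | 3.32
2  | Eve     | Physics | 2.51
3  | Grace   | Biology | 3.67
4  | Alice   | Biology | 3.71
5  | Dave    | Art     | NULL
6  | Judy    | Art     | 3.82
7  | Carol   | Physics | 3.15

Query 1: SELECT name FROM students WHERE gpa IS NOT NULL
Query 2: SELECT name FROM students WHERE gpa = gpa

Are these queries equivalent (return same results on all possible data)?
Yes, equivalent

Both queries return: [('Alice',), ('Carol',), ('Eve',), ('Grace',), ('Judy',), ('Mallory',)]

Reason: IS NOT NULL vs self-equality (both exclude NULLs)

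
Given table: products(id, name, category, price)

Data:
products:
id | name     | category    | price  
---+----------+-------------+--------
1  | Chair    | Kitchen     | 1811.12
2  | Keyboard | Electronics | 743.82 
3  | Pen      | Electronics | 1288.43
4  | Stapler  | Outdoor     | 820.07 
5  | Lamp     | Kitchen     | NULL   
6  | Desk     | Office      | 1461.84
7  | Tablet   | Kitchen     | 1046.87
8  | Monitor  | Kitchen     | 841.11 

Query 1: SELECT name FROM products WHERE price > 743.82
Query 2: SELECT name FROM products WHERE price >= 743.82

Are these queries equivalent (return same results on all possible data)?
No, not equivalent

Query 1 returns: [('Chair',), ('Pen',), ('Stapler',), ('Desk',), ('Tablet',), ('Monitor',)]
Query 2 returns: [('Chair',), ('Keyboard',), ('Pen',), ('Stapler',), ('Desk',), ('Tablet',), ('Monitor',)]

Reason: > vs >= gives different results when price = 743.82 exists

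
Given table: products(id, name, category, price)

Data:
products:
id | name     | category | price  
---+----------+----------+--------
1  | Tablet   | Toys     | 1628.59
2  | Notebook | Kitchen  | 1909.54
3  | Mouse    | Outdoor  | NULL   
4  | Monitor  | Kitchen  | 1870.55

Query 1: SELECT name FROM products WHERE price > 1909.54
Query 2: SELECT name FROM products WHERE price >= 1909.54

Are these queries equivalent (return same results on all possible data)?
No, not equivalent

Query 1 returns: []
Query 2 returns: [('Notebook',)]

Reason: > vs >= gives different results when price = 1909.54 exists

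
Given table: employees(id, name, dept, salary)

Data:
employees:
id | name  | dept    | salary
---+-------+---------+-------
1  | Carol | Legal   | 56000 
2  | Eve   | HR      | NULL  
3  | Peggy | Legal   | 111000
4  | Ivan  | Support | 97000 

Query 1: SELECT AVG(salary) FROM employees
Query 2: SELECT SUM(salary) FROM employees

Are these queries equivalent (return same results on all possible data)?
No, not equivalent

Query 1 returns: [(88000.0,)]
Query 2 returns: [(264000,)]

Reason: AVG vs SUM give different aggregate values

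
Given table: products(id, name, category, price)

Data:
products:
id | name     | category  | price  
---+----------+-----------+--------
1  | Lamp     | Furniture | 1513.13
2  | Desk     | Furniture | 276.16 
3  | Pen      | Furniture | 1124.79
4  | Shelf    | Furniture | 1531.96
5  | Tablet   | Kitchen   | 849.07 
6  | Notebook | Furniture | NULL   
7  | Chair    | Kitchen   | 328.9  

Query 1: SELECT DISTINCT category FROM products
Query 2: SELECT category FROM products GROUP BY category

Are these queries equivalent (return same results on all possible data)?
Yes, equivalent

Both queries return: [('Furniture',), ('Kitchen',)]

Reason: Both get unique categorys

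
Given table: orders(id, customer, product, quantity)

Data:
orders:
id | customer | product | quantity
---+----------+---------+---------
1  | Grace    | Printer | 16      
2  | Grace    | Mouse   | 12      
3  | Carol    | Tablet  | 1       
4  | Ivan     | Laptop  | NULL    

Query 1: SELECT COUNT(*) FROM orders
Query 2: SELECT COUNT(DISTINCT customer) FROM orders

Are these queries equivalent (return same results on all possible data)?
No, not equivalent

Query 1 returns: [(4,)]
Query 2 returns: [(3,)]

Reason: COUNT(*) counts rows, COUNT(DISTINCT customer) counts unique customers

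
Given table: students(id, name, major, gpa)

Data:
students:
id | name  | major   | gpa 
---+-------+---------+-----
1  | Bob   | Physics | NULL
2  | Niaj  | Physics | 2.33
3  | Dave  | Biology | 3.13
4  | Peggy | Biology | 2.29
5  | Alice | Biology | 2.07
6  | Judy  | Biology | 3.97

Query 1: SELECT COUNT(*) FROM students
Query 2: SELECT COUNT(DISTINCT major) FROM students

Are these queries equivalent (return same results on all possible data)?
No, not equivalent

Query 1 returns: [(6,)]
Query 2 returns: [(2,)]

Reason: COUNT(*) counts rows, COUNT(DISTINCT major) counts unique majors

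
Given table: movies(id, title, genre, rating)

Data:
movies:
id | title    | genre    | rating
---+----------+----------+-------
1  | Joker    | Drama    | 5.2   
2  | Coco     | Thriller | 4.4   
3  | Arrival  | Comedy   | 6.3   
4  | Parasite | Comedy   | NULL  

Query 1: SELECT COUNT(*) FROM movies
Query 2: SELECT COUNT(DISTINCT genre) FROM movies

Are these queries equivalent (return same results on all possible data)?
No, not equivalent

Query 1 returns: [(4,)]
Query 2 returns: [(3,)]

Reason: COUNT(*) counts rows, COUNT(DISTINCT genre) counts unique genres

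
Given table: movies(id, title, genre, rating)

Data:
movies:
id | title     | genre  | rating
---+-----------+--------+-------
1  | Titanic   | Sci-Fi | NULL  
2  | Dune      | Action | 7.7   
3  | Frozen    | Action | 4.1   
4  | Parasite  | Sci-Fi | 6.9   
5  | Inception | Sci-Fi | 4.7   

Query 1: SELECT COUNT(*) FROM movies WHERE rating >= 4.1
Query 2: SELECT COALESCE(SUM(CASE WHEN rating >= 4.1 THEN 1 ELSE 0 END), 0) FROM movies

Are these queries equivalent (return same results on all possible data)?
Yes, equivalent

Both queries return: [(4,)]

Reason: COUNT with WHERE vs conditional SUM (COALESCE handles empty-table NULL)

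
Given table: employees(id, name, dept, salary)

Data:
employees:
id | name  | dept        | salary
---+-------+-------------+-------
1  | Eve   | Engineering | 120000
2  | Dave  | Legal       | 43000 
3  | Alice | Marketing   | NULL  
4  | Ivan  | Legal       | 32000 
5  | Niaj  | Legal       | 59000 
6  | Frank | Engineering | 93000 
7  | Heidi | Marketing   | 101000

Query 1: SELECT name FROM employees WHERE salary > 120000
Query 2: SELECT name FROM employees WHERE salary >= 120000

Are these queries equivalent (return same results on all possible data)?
No, not equivalent

Query 1 returns: []
Query 2 returns: [('Eve',)]

Reason: > vs >= gives different results when salary = 120000 exists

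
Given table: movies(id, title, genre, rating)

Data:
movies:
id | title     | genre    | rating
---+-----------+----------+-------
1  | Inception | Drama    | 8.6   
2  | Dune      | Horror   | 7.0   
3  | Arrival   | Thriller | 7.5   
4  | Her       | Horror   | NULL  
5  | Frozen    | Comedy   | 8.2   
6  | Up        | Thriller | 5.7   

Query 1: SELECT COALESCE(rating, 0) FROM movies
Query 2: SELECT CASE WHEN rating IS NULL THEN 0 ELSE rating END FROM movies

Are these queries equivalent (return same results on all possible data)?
Yes, equivalent

Both queries return: [(0,), (5.7,), (7.0,), (7.5,), (8.2,), (8.6,)]

Reason: COALESCE vs CASE for NULL handling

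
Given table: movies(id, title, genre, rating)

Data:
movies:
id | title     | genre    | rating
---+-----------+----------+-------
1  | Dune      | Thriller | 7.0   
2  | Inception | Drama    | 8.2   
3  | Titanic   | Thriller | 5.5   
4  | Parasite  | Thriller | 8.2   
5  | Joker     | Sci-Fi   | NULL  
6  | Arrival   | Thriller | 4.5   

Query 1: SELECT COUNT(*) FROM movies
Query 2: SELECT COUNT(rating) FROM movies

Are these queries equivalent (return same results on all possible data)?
No, not equivalent

Query 1 returns: [(6,)]
Query 2 returns: [(5,)]

Reason: COUNT(*) includes NULLs, COUNT(column) excludes them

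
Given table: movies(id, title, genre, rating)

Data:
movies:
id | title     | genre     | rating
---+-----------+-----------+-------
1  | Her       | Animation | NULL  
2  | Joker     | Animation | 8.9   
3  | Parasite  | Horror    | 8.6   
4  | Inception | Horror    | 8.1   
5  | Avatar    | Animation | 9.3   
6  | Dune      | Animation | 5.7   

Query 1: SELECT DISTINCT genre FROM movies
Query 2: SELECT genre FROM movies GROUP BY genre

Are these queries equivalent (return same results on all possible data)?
Yes, equivalent

Both queries return: [('Animation',), ('Horror',)]

Reason: Both get unique genres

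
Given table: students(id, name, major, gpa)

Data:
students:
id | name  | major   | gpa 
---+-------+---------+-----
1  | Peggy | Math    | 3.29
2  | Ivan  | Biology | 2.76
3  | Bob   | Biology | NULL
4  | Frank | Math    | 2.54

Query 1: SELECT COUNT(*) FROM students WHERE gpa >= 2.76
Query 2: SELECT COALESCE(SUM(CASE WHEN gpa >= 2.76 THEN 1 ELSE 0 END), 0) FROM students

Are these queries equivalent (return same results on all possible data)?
Yes, equivalent

Both queries return: [(2,)]

Reason: COUNT with WHERE vs conditional SUM (COALESCE handles empty-table NULL)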